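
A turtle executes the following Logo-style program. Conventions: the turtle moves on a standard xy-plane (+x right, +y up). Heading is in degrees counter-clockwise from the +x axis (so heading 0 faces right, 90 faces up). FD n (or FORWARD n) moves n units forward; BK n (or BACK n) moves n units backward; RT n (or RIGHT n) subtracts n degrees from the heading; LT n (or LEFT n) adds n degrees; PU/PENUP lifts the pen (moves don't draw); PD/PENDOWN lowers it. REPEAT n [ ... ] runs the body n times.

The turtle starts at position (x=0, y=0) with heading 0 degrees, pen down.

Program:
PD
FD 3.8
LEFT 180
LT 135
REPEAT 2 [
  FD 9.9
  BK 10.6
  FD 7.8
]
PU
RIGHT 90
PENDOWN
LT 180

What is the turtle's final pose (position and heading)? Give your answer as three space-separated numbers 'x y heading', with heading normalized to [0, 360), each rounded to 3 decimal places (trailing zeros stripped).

Executing turtle program step by step:
Start: pos=(0,0), heading=0, pen down
PD: pen down
FD 3.8: (0,0) -> (3.8,0) [heading=0, draw]
LT 180: heading 0 -> 180
LT 135: heading 180 -> 315
REPEAT 2 [
  -- iteration 1/2 --
  FD 9.9: (3.8,0) -> (10.8,-7) [heading=315, draw]
  BK 10.6: (10.8,-7) -> (3.305,0.495) [heading=315, draw]
  FD 7.8: (3.305,0.495) -> (8.82,-5.02) [heading=315, draw]
  -- iteration 2/2 --
  FD 9.9: (8.82,-5.02) -> (15.821,-12.021) [heading=315, draw]
  BK 10.6: (15.821,-12.021) -> (8.325,-4.525) [heading=315, draw]
  FD 7.8: (8.325,-4.525) -> (13.841,-10.041) [heading=315, draw]
]
PU: pen up
RT 90: heading 315 -> 225
PD: pen down
LT 180: heading 225 -> 45
Final: pos=(13.841,-10.041), heading=45, 7 segment(s) drawn

Answer: 13.841 -10.041 45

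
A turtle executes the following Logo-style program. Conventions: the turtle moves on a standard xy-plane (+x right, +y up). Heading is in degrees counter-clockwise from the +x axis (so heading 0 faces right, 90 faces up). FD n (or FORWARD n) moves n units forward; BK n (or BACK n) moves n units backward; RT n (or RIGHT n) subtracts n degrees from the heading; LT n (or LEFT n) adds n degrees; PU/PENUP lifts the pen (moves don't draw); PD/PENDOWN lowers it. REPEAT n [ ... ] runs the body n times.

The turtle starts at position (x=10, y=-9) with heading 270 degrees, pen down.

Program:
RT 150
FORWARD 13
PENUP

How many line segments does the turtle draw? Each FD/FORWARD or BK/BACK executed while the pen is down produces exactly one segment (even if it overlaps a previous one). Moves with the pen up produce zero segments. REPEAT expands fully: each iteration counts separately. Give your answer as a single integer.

Executing turtle program step by step:
Start: pos=(10,-9), heading=270, pen down
RT 150: heading 270 -> 120
FD 13: (10,-9) -> (3.5,2.258) [heading=120, draw]
PU: pen up
Final: pos=(3.5,2.258), heading=120, 1 segment(s) drawn
Segments drawn: 1

Answer: 1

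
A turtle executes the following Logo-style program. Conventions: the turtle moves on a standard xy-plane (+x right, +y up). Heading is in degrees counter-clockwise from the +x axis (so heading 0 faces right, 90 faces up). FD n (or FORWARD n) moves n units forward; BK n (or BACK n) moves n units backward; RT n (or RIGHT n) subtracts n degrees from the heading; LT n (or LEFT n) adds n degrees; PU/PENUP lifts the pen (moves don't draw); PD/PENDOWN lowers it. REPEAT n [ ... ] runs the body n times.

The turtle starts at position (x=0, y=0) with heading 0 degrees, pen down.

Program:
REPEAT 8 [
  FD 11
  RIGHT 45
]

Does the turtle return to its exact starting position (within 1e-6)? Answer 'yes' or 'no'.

Executing turtle program step by step:
Start: pos=(0,0), heading=0, pen down
REPEAT 8 [
  -- iteration 1/8 --
  FD 11: (0,0) -> (11,0) [heading=0, draw]
  RT 45: heading 0 -> 315
  -- iteration 2/8 --
  FD 11: (11,0) -> (18.778,-7.778) [heading=315, draw]
  RT 45: heading 315 -> 270
  -- iteration 3/8 --
  FD 11: (18.778,-7.778) -> (18.778,-18.778) [heading=270, draw]
  RT 45: heading 270 -> 225
  -- iteration 4/8 --
  FD 11: (18.778,-18.778) -> (11,-26.556) [heading=225, draw]
  RT 45: heading 225 -> 180
  -- iteration 5/8 --
  FD 11: (11,-26.556) -> (0,-26.556) [heading=180, draw]
  RT 45: heading 180 -> 135
  -- iteration 6/8 --
  FD 11: (0,-26.556) -> (-7.778,-18.778) [heading=135, draw]
  RT 45: heading 135 -> 90
  -- iteration 7/8 --
  FD 11: (-7.778,-18.778) -> (-7.778,-7.778) [heading=90, draw]
  RT 45: heading 90 -> 45
  -- iteration 8/8 --
  FD 11: (-7.778,-7.778) -> (0,0) [heading=45, draw]
  RT 45: heading 45 -> 0
]
Final: pos=(0,0), heading=0, 8 segment(s) drawn

Start position: (0, 0)
Final position: (0, 0)
Distance = 0; < 1e-6 -> CLOSED

Answer: yes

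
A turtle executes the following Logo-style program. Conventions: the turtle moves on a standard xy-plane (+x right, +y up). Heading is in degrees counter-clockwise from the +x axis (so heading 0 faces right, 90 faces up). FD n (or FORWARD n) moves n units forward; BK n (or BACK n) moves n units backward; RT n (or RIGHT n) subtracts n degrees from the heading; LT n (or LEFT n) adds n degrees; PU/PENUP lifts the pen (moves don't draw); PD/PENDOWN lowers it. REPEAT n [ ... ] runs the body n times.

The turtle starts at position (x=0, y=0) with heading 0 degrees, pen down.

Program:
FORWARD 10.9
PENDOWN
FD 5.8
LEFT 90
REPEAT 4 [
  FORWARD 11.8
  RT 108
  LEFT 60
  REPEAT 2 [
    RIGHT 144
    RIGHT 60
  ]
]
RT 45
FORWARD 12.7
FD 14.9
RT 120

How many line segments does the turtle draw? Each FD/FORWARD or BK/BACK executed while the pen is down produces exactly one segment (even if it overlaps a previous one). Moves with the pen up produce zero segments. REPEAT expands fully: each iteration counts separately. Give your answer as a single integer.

Executing turtle program step by step:
Start: pos=(0,0), heading=0, pen down
FD 10.9: (0,0) -> (10.9,0) [heading=0, draw]
PD: pen down
FD 5.8: (10.9,0) -> (16.7,0) [heading=0, draw]
LT 90: heading 0 -> 90
REPEAT 4 [
  -- iteration 1/4 --
  FD 11.8: (16.7,0) -> (16.7,11.8) [heading=90, draw]
  RT 108: heading 90 -> 342
  LT 60: heading 342 -> 42
  REPEAT 2 [
    -- iteration 1/2 --
    RT 144: heading 42 -> 258
    RT 60: heading 258 -> 198
    -- iteration 2/2 --
    RT 144: heading 198 -> 54
    RT 60: heading 54 -> 354
  ]
  -- iteration 2/4 --
  FD 11.8: (16.7,11.8) -> (28.435,10.567) [heading=354, draw]
  RT 108: heading 354 -> 246
  LT 60: heading 246 -> 306
  REPEAT 2 [
    -- iteration 1/2 --
    RT 144: heading 306 -> 162
    RT 60: heading 162 -> 102
    -- iteration 2/2 --
    RT 144: heading 102 -> 318
    RT 60: heading 318 -> 258
  ]
  -- iteration 3/4 --
  FD 11.8: (28.435,10.567) -> (25.982,-0.976) [heading=258, draw]
  RT 108: heading 258 -> 150
  LT 60: heading 150 -> 210
  REPEAT 2 [
    -- iteration 1/2 --
    RT 144: heading 210 -> 66
    RT 60: heading 66 -> 6
    -- iteration 2/2 --
    RT 144: heading 6 -> 222
    RT 60: heading 222 -> 162
  ]
  -- iteration 4/4 --
  FD 11.8: (25.982,-0.976) -> (14.76,2.671) [heading=162, draw]
  RT 108: heading 162 -> 54
  LT 60: heading 54 -> 114
  REPEAT 2 [
    -- iteration 1/2 --
    RT 144: heading 114 -> 330
    RT 60: heading 330 -> 270
    -- iteration 2/2 --
    RT 144: heading 270 -> 126
    RT 60: heading 126 -> 66
  ]
]
RT 45: heading 66 -> 21
FD 12.7: (14.76,2.671) -> (26.616,7.222) [heading=21, draw]
FD 14.9: (26.616,7.222) -> (40.526,12.562) [heading=21, draw]
RT 120: heading 21 -> 261
Final: pos=(40.526,12.562), heading=261, 8 segment(s) drawn
Segments drawn: 8

Answer: 8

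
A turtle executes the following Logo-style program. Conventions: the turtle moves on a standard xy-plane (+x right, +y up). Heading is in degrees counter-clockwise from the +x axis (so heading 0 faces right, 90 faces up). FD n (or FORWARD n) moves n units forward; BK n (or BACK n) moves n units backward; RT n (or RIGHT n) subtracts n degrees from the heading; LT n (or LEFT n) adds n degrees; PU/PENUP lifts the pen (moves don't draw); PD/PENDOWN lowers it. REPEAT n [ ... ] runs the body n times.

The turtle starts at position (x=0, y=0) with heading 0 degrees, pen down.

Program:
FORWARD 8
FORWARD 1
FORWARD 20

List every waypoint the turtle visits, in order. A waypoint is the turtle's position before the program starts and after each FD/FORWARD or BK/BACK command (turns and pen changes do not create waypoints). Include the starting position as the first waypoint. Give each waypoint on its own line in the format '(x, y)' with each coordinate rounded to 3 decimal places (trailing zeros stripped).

Answer: (0, 0)
(8, 0)
(9, 0)
(29, 0)

Derivation:
Executing turtle program step by step:
Start: pos=(0,0), heading=0, pen down
FD 8: (0,0) -> (8,0) [heading=0, draw]
FD 1: (8,0) -> (9,0) [heading=0, draw]
FD 20: (9,0) -> (29,0) [heading=0, draw]
Final: pos=(29,0), heading=0, 3 segment(s) drawn
Waypoints (4 total):
(0, 0)
(8, 0)
(9, 0)
(29, 0)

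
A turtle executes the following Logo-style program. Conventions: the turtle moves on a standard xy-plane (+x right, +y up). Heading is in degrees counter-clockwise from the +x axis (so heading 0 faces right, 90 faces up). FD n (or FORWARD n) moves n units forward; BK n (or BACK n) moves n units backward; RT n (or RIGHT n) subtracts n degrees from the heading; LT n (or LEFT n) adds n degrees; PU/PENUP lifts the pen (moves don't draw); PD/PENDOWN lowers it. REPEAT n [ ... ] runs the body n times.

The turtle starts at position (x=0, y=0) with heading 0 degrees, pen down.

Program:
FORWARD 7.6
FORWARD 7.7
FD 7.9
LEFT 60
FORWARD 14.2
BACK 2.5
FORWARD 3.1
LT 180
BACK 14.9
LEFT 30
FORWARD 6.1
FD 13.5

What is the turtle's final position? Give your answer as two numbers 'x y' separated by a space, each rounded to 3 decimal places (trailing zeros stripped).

Executing turtle program step by step:
Start: pos=(0,0), heading=0, pen down
FD 7.6: (0,0) -> (7.6,0) [heading=0, draw]
FD 7.7: (7.6,0) -> (15.3,0) [heading=0, draw]
FD 7.9: (15.3,0) -> (23.2,0) [heading=0, draw]
LT 60: heading 0 -> 60
FD 14.2: (23.2,0) -> (30.3,12.298) [heading=60, draw]
BK 2.5: (30.3,12.298) -> (29.05,10.132) [heading=60, draw]
FD 3.1: (29.05,10.132) -> (30.6,12.817) [heading=60, draw]
LT 180: heading 60 -> 240
BK 14.9: (30.6,12.817) -> (38.05,25.721) [heading=240, draw]
LT 30: heading 240 -> 270
FD 6.1: (38.05,25.721) -> (38.05,19.621) [heading=270, draw]
FD 13.5: (38.05,19.621) -> (38.05,6.121) [heading=270, draw]
Final: pos=(38.05,6.121), heading=270, 9 segment(s) drawn

Answer: 38.05 6.121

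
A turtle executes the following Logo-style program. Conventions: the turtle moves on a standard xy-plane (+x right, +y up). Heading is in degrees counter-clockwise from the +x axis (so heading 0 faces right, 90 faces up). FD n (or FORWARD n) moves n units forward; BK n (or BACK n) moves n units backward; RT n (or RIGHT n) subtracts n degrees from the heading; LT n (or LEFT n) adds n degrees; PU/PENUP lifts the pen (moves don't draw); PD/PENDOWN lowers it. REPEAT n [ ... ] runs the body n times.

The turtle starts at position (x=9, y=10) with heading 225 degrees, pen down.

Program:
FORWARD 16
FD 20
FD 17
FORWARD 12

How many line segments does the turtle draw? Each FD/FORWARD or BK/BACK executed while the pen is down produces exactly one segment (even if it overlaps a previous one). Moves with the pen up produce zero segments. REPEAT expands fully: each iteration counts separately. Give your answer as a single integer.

Executing turtle program step by step:
Start: pos=(9,10), heading=225, pen down
FD 16: (9,10) -> (-2.314,-1.314) [heading=225, draw]
FD 20: (-2.314,-1.314) -> (-16.456,-15.456) [heading=225, draw]
FD 17: (-16.456,-15.456) -> (-28.477,-27.477) [heading=225, draw]
FD 12: (-28.477,-27.477) -> (-36.962,-35.962) [heading=225, draw]
Final: pos=(-36.962,-35.962), heading=225, 4 segment(s) drawn
Segments drawn: 4

Answer: 4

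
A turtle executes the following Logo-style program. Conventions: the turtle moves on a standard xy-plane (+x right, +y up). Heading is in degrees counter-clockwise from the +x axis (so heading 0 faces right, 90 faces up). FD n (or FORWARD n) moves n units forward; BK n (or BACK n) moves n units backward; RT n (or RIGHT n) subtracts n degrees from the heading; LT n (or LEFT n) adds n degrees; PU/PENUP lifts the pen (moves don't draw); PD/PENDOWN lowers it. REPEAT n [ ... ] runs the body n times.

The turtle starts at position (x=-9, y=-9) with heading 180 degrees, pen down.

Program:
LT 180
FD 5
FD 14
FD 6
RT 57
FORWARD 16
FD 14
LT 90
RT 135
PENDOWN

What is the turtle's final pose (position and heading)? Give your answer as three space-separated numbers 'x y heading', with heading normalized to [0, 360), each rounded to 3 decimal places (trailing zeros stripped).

Answer: 32.339 -34.16 258

Derivation:
Executing turtle program step by step:
Start: pos=(-9,-9), heading=180, pen down
LT 180: heading 180 -> 0
FD 5: (-9,-9) -> (-4,-9) [heading=0, draw]
FD 14: (-4,-9) -> (10,-9) [heading=0, draw]
FD 6: (10,-9) -> (16,-9) [heading=0, draw]
RT 57: heading 0 -> 303
FD 16: (16,-9) -> (24.714,-22.419) [heading=303, draw]
FD 14: (24.714,-22.419) -> (32.339,-34.16) [heading=303, draw]
LT 90: heading 303 -> 33
RT 135: heading 33 -> 258
PD: pen down
Final: pos=(32.339,-34.16), heading=258, 5 segment(s) drawn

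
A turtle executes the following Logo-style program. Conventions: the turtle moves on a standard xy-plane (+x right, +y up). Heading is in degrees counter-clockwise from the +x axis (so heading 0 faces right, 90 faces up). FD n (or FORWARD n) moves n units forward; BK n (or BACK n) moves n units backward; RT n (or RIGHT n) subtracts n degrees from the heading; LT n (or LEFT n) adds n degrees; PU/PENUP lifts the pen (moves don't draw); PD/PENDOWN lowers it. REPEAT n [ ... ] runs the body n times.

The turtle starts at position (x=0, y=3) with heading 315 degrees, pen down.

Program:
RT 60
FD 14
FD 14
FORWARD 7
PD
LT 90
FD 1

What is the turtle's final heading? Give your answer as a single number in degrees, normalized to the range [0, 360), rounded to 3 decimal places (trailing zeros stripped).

Answer: 345

Derivation:
Executing turtle program step by step:
Start: pos=(0,3), heading=315, pen down
RT 60: heading 315 -> 255
FD 14: (0,3) -> (-3.623,-10.523) [heading=255, draw]
FD 14: (-3.623,-10.523) -> (-7.247,-24.046) [heading=255, draw]
FD 7: (-7.247,-24.046) -> (-9.059,-30.807) [heading=255, draw]
PD: pen down
LT 90: heading 255 -> 345
FD 1: (-9.059,-30.807) -> (-8.093,-31.066) [heading=345, draw]
Final: pos=(-8.093,-31.066), heading=345, 4 segment(s) drawn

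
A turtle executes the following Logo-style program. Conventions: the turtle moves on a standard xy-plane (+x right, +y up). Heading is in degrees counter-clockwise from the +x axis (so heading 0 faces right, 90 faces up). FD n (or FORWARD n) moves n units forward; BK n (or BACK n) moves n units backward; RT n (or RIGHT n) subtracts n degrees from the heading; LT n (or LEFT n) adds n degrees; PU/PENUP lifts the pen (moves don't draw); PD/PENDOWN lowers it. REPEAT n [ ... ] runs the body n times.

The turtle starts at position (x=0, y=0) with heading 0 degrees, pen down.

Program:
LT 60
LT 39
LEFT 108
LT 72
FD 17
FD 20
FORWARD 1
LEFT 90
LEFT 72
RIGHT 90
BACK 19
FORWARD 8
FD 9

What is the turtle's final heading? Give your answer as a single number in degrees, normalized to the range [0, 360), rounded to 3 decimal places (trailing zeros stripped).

Executing turtle program step by step:
Start: pos=(0,0), heading=0, pen down
LT 60: heading 0 -> 60
LT 39: heading 60 -> 99
LT 108: heading 99 -> 207
LT 72: heading 207 -> 279
FD 17: (0,0) -> (2.659,-16.791) [heading=279, draw]
FD 20: (2.659,-16.791) -> (5.788,-36.544) [heading=279, draw]
FD 1: (5.788,-36.544) -> (5.945,-37.532) [heading=279, draw]
LT 90: heading 279 -> 9
LT 72: heading 9 -> 81
RT 90: heading 81 -> 351
BK 19: (5.945,-37.532) -> (-12.822,-34.56) [heading=351, draw]
FD 8: (-12.822,-34.56) -> (-4.92,-35.811) [heading=351, draw]
FD 9: (-4.92,-35.811) -> (3.969,-37.219) [heading=351, draw]
Final: pos=(3.969,-37.219), heading=351, 6 segment(s) drawn

Answer: 351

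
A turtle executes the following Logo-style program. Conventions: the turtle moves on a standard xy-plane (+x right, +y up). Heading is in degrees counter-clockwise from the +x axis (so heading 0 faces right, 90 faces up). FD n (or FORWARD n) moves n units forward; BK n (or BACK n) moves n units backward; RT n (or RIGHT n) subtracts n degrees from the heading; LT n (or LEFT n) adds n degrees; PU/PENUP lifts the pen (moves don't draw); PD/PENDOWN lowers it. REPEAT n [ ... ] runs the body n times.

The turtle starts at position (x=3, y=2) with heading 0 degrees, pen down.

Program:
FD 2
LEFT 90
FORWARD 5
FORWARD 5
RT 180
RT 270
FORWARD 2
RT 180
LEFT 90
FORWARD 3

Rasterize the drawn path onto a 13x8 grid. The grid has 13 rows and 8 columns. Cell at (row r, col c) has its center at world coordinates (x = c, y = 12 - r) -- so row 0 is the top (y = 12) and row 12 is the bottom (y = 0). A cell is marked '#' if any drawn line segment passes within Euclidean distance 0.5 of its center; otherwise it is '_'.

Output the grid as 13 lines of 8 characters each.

Segment 0: (3,2) -> (5,2)
Segment 1: (5,2) -> (5,7)
Segment 2: (5,7) -> (5,12)
Segment 3: (5,12) -> (7,12)
Segment 4: (7,12) -> (7,9)

Answer: _____###
_____#_#
_____#_#
_____#_#
_____#__
_____#__
_____#__
_____#__
_____#__
_____#__
___###__
________
________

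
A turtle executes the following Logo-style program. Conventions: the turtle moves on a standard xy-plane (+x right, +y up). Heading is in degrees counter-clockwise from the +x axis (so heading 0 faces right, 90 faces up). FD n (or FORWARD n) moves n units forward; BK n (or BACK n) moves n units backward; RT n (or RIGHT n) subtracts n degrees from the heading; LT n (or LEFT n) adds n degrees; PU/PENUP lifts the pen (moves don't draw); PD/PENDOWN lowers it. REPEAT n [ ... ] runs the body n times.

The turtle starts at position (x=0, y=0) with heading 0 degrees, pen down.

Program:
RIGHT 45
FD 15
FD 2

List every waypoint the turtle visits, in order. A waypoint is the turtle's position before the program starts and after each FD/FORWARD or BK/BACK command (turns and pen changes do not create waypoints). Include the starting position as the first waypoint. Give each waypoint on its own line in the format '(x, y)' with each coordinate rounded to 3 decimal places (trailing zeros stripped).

Executing turtle program step by step:
Start: pos=(0,0), heading=0, pen down
RT 45: heading 0 -> 315
FD 15: (0,0) -> (10.607,-10.607) [heading=315, draw]
FD 2: (10.607,-10.607) -> (12.021,-12.021) [heading=315, draw]
Final: pos=(12.021,-12.021), heading=315, 2 segment(s) drawn
Waypoints (3 total):
(0, 0)
(10.607, -10.607)
(12.021, -12.021)

Answer: (0, 0)
(10.607, -10.607)
(12.021, -12.021)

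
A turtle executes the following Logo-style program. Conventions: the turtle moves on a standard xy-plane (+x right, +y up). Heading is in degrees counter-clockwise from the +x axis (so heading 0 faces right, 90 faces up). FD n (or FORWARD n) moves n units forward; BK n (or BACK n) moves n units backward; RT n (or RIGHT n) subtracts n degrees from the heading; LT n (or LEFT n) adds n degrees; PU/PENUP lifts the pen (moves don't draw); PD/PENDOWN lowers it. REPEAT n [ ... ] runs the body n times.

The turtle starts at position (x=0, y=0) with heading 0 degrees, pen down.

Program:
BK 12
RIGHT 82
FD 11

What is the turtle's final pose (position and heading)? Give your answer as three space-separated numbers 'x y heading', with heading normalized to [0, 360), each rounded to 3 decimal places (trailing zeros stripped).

Answer: -10.469 -10.893 278

Derivation:
Executing turtle program step by step:
Start: pos=(0,0), heading=0, pen down
BK 12: (0,0) -> (-12,0) [heading=0, draw]
RT 82: heading 0 -> 278
FD 11: (-12,0) -> (-10.469,-10.893) [heading=278, draw]
Final: pos=(-10.469,-10.893), heading=278, 2 segment(s) drawn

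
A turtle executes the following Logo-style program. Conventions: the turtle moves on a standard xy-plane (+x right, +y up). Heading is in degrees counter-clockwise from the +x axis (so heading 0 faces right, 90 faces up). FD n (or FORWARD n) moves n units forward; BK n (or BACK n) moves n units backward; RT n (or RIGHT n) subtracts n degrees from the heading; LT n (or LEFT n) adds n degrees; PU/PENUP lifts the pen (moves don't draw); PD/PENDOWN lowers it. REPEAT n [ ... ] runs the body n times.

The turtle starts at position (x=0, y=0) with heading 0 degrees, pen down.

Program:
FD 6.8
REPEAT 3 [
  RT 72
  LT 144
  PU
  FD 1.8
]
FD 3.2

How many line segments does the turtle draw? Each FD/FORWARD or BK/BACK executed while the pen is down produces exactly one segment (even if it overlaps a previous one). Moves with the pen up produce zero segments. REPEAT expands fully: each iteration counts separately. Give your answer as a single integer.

Answer: 1

Derivation:
Executing turtle program step by step:
Start: pos=(0,0), heading=0, pen down
FD 6.8: (0,0) -> (6.8,0) [heading=0, draw]
REPEAT 3 [
  -- iteration 1/3 --
  RT 72: heading 0 -> 288
  LT 144: heading 288 -> 72
  PU: pen up
  FD 1.8: (6.8,0) -> (7.356,1.712) [heading=72, move]
  -- iteration 2/3 --
  RT 72: heading 72 -> 0
  LT 144: heading 0 -> 144
  PU: pen up
  FD 1.8: (7.356,1.712) -> (5.9,2.77) [heading=144, move]
  -- iteration 3/3 --
  RT 72: heading 144 -> 72
  LT 144: heading 72 -> 216
  PU: pen up
  FD 1.8: (5.9,2.77) -> (4.444,1.712) [heading=216, move]
]
FD 3.2: (4.444,1.712) -> (1.855,-0.169) [heading=216, move]
Final: pos=(1.855,-0.169), heading=216, 1 segment(s) drawn
Segments drawn: 1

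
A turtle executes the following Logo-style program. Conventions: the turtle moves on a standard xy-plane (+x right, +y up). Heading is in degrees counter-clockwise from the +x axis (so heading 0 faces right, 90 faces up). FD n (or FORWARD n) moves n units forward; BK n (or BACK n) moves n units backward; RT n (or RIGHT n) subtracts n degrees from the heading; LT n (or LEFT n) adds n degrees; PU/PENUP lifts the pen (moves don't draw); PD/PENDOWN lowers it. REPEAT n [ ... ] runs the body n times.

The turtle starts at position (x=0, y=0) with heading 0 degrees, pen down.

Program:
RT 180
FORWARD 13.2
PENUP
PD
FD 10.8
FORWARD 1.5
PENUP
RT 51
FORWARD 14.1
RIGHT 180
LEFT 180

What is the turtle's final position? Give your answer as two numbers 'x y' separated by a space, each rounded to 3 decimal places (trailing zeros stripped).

Executing turtle program step by step:
Start: pos=(0,0), heading=0, pen down
RT 180: heading 0 -> 180
FD 13.2: (0,0) -> (-13.2,0) [heading=180, draw]
PU: pen up
PD: pen down
FD 10.8: (-13.2,0) -> (-24,0) [heading=180, draw]
FD 1.5: (-24,0) -> (-25.5,0) [heading=180, draw]
PU: pen up
RT 51: heading 180 -> 129
FD 14.1: (-25.5,0) -> (-34.373,10.958) [heading=129, move]
RT 180: heading 129 -> 309
LT 180: heading 309 -> 129
Final: pos=(-34.373,10.958), heading=129, 3 segment(s) drawn

Answer: -34.373 10.958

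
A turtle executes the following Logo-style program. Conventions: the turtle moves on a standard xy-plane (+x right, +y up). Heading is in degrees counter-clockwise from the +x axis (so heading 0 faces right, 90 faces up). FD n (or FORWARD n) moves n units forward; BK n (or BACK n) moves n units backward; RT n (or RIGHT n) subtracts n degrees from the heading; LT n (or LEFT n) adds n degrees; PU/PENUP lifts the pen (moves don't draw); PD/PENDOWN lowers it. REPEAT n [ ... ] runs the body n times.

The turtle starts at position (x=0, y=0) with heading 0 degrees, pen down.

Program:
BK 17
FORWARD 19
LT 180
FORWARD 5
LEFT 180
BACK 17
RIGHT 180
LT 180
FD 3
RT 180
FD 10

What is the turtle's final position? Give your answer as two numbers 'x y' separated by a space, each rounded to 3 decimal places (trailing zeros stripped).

Answer: -27 0

Derivation:
Executing turtle program step by step:
Start: pos=(0,0), heading=0, pen down
BK 17: (0,0) -> (-17,0) [heading=0, draw]
FD 19: (-17,0) -> (2,0) [heading=0, draw]
LT 180: heading 0 -> 180
FD 5: (2,0) -> (-3,0) [heading=180, draw]
LT 180: heading 180 -> 0
BK 17: (-3,0) -> (-20,0) [heading=0, draw]
RT 180: heading 0 -> 180
LT 180: heading 180 -> 0
FD 3: (-20,0) -> (-17,0) [heading=0, draw]
RT 180: heading 0 -> 180
FD 10: (-17,0) -> (-27,0) [heading=180, draw]
Final: pos=(-27,0), heading=180, 6 segment(s) drawn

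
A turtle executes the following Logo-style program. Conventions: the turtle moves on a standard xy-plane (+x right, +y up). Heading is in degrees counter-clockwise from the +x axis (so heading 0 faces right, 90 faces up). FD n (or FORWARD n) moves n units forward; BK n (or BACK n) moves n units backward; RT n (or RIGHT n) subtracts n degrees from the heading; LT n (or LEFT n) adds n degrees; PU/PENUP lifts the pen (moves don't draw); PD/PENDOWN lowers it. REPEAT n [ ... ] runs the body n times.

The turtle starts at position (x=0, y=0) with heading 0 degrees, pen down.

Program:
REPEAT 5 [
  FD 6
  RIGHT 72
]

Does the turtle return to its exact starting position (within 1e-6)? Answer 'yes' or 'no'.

Executing turtle program step by step:
Start: pos=(0,0), heading=0, pen down
REPEAT 5 [
  -- iteration 1/5 --
  FD 6: (0,0) -> (6,0) [heading=0, draw]
  RT 72: heading 0 -> 288
  -- iteration 2/5 --
  FD 6: (6,0) -> (7.854,-5.706) [heading=288, draw]
  RT 72: heading 288 -> 216
  -- iteration 3/5 --
  FD 6: (7.854,-5.706) -> (3,-9.233) [heading=216, draw]
  RT 72: heading 216 -> 144
  -- iteration 4/5 --
  FD 6: (3,-9.233) -> (-1.854,-5.706) [heading=144, draw]
  RT 72: heading 144 -> 72
  -- iteration 5/5 --
  FD 6: (-1.854,-5.706) -> (0,0) [heading=72, draw]
  RT 72: heading 72 -> 0
]
Final: pos=(0,0), heading=0, 5 segment(s) drawn

Start position: (0, 0)
Final position: (0, 0)
Distance = 0; < 1e-6 -> CLOSED

Answer: yes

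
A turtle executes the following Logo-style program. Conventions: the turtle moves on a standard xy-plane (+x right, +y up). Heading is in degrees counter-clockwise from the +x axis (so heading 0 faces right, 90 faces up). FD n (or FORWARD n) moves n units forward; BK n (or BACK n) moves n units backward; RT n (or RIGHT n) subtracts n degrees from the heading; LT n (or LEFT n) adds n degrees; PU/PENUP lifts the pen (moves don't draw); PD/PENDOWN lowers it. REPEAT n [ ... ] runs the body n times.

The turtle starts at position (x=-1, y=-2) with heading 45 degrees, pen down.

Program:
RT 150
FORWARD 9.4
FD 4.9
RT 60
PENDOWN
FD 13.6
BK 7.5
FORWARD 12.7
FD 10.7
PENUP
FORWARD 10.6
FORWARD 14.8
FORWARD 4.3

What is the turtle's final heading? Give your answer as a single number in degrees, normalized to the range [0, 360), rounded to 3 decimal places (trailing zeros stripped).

Answer: 195

Derivation:
Executing turtle program step by step:
Start: pos=(-1,-2), heading=45, pen down
RT 150: heading 45 -> 255
FD 9.4: (-1,-2) -> (-3.433,-11.08) [heading=255, draw]
FD 4.9: (-3.433,-11.08) -> (-4.701,-15.813) [heading=255, draw]
RT 60: heading 255 -> 195
PD: pen down
FD 13.6: (-4.701,-15.813) -> (-17.838,-19.333) [heading=195, draw]
BK 7.5: (-17.838,-19.333) -> (-10.593,-17.392) [heading=195, draw]
FD 12.7: (-10.593,-17.392) -> (-22.861,-20.679) [heading=195, draw]
FD 10.7: (-22.861,-20.679) -> (-33.196,-23.448) [heading=195, draw]
PU: pen up
FD 10.6: (-33.196,-23.448) -> (-43.435,-26.191) [heading=195, move]
FD 14.8: (-43.435,-26.191) -> (-57.73,-30.022) [heading=195, move]
FD 4.3: (-57.73,-30.022) -> (-61.884,-31.135) [heading=195, move]
Final: pos=(-61.884,-31.135), heading=195, 6 segment(s) drawn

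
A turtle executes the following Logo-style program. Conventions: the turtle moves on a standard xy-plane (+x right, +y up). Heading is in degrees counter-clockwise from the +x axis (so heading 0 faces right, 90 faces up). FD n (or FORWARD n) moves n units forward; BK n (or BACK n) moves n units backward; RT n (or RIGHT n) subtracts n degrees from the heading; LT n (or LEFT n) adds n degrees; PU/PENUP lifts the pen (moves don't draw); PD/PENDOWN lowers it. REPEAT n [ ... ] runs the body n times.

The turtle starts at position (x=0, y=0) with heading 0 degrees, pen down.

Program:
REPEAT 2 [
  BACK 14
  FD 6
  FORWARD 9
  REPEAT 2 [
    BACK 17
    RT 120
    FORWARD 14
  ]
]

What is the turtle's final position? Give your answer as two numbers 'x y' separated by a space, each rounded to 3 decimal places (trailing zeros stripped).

Executing turtle program step by step:
Start: pos=(0,0), heading=0, pen down
REPEAT 2 [
  -- iteration 1/2 --
  BK 14: (0,0) -> (-14,0) [heading=0, draw]
  FD 6: (-14,0) -> (-8,0) [heading=0, draw]
  FD 9: (-8,0) -> (1,0) [heading=0, draw]
  REPEAT 2 [
    -- iteration 1/2 --
    BK 17: (1,0) -> (-16,0) [heading=0, draw]
    RT 120: heading 0 -> 240
    FD 14: (-16,0) -> (-23,-12.124) [heading=240, draw]
    -- iteration 2/2 --
    BK 17: (-23,-12.124) -> (-14.5,2.598) [heading=240, draw]
    RT 120: heading 240 -> 120
    FD 14: (-14.5,2.598) -> (-21.5,14.722) [heading=120, draw]
  ]
  -- iteration 2/2 --
  BK 14: (-21.5,14.722) -> (-14.5,2.598) [heading=120, draw]
  FD 6: (-14.5,2.598) -> (-17.5,7.794) [heading=120, draw]
  FD 9: (-17.5,7.794) -> (-22,15.588) [heading=120, draw]
  REPEAT 2 [
    -- iteration 1/2 --
    BK 17: (-22,15.588) -> (-13.5,0.866) [heading=120, draw]
    RT 120: heading 120 -> 0
    FD 14: (-13.5,0.866) -> (0.5,0.866) [heading=0, draw]
    -- iteration 2/2 --
    BK 17: (0.5,0.866) -> (-16.5,0.866) [heading=0, draw]
    RT 120: heading 0 -> 240
    FD 14: (-16.5,0.866) -> (-23.5,-11.258) [heading=240, draw]
  ]
]
Final: pos=(-23.5,-11.258), heading=240, 14 segment(s) drawn

Answer: -23.5 -11.258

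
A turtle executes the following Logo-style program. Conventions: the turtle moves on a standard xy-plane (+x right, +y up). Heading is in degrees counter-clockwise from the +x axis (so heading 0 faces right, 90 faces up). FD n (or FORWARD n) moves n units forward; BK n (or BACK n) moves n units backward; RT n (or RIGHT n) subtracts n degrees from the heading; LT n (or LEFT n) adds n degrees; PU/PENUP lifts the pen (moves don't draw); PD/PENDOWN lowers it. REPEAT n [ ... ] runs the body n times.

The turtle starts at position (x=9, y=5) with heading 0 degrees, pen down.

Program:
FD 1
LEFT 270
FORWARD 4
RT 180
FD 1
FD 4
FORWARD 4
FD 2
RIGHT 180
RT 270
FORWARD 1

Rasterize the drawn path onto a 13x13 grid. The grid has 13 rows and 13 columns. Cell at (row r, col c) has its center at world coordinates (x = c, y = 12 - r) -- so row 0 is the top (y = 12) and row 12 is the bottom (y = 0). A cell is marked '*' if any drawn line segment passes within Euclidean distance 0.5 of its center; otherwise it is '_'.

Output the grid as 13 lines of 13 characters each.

Answer: __________**_
__________*__
__________*__
__________*__
__________*__
__________*__
__________*__
_________**__
__________*__
__________*__
__________*__
__________*__
_____________

Derivation:
Segment 0: (9,5) -> (10,5)
Segment 1: (10,5) -> (10,1)
Segment 2: (10,1) -> (10,2)
Segment 3: (10,2) -> (10,6)
Segment 4: (10,6) -> (10,10)
Segment 5: (10,10) -> (10,12)
Segment 6: (10,12) -> (11,12)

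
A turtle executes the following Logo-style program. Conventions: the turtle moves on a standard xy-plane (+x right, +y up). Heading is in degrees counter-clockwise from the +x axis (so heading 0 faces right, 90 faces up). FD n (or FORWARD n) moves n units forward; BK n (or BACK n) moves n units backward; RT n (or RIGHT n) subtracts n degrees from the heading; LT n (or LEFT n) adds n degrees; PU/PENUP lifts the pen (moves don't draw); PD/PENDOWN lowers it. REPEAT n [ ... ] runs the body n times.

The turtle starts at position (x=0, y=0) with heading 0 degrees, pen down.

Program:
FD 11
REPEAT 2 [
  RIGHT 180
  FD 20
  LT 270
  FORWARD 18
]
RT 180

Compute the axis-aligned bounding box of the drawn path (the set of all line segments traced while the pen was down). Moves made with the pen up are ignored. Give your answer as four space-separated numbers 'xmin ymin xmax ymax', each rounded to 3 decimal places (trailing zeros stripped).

Executing turtle program step by step:
Start: pos=(0,0), heading=0, pen down
FD 11: (0,0) -> (11,0) [heading=0, draw]
REPEAT 2 [
  -- iteration 1/2 --
  RT 180: heading 0 -> 180
  FD 20: (11,0) -> (-9,0) [heading=180, draw]
  LT 270: heading 180 -> 90
  FD 18: (-9,0) -> (-9,18) [heading=90, draw]
  -- iteration 2/2 --
  RT 180: heading 90 -> 270
  FD 20: (-9,18) -> (-9,-2) [heading=270, draw]
  LT 270: heading 270 -> 180
  FD 18: (-9,-2) -> (-27,-2) [heading=180, draw]
]
RT 180: heading 180 -> 0
Final: pos=(-27,-2), heading=0, 5 segment(s) drawn

Segment endpoints: x in {-27, -9, -9, -9, 0, 11}, y in {-2, -2, 0, 0, 18}
xmin=-27, ymin=-2, xmax=11, ymax=18

Answer: -27 -2 11 18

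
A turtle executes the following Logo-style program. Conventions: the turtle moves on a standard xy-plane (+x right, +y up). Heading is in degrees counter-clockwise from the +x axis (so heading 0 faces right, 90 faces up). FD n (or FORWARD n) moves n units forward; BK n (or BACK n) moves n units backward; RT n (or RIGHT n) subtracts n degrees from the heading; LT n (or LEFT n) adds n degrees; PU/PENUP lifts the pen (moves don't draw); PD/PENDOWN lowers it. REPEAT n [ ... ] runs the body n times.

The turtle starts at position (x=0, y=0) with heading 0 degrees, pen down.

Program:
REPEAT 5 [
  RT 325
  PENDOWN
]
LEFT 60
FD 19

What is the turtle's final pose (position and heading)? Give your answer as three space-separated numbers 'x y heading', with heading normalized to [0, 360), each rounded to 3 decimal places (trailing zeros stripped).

Executing turtle program step by step:
Start: pos=(0,0), heading=0, pen down
REPEAT 5 [
  -- iteration 1/5 --
  RT 325: heading 0 -> 35
  PD: pen down
  -- iteration 2/5 --
  RT 325: heading 35 -> 70
  PD: pen down
  -- iteration 3/5 --
  RT 325: heading 70 -> 105
  PD: pen down
  -- iteration 4/5 --
  RT 325: heading 105 -> 140
  PD: pen down
  -- iteration 5/5 --
  RT 325: heading 140 -> 175
  PD: pen down
]
LT 60: heading 175 -> 235
FD 19: (0,0) -> (-10.898,-15.564) [heading=235, draw]
Final: pos=(-10.898,-15.564), heading=235, 1 segment(s) drawn

Answer: -10.898 -15.564 235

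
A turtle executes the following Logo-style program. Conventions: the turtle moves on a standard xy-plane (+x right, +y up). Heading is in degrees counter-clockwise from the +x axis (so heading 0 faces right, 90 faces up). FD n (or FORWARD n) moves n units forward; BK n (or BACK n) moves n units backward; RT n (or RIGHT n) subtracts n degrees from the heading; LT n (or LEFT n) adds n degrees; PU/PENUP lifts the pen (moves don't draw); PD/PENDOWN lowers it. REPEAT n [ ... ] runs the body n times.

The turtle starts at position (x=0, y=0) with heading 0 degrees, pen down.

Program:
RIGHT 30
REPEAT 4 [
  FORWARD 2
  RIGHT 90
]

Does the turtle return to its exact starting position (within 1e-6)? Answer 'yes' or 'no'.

Answer: yes

Derivation:
Executing turtle program step by step:
Start: pos=(0,0), heading=0, pen down
RT 30: heading 0 -> 330
REPEAT 4 [
  -- iteration 1/4 --
  FD 2: (0,0) -> (1.732,-1) [heading=330, draw]
  RT 90: heading 330 -> 240
  -- iteration 2/4 --
  FD 2: (1.732,-1) -> (0.732,-2.732) [heading=240, draw]
  RT 90: heading 240 -> 150
  -- iteration 3/4 --
  FD 2: (0.732,-2.732) -> (-1,-1.732) [heading=150, draw]
  RT 90: heading 150 -> 60
  -- iteration 4/4 --
  FD 2: (-1,-1.732) -> (0,0) [heading=60, draw]
  RT 90: heading 60 -> 330
]
Final: pos=(0,0), heading=330, 4 segment(s) drawn

Start position: (0, 0)
Final position: (0, 0)
Distance = 0; < 1e-6 -> CLOSED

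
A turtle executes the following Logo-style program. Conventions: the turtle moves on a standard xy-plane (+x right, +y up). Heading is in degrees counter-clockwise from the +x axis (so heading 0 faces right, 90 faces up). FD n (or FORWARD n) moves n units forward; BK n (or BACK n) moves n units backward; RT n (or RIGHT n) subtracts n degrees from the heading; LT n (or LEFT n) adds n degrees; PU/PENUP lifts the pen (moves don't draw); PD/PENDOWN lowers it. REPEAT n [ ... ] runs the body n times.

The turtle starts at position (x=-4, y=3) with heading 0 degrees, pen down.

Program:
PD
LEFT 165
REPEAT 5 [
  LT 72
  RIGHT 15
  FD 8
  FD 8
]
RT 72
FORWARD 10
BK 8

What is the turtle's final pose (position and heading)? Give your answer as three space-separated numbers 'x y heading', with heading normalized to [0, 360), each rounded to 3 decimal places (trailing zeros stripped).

Answer: 16.55 -4.685 18

Derivation:
Executing turtle program step by step:
Start: pos=(-4,3), heading=0, pen down
PD: pen down
LT 165: heading 0 -> 165
REPEAT 5 [
  -- iteration 1/5 --
  LT 72: heading 165 -> 237
  RT 15: heading 237 -> 222
  FD 8: (-4,3) -> (-9.945,-2.353) [heading=222, draw]
  FD 8: (-9.945,-2.353) -> (-15.89,-7.706) [heading=222, draw]
  -- iteration 2/5 --
  LT 72: heading 222 -> 294
  RT 15: heading 294 -> 279
  FD 8: (-15.89,-7.706) -> (-14.639,-15.608) [heading=279, draw]
  FD 8: (-14.639,-15.608) -> (-13.387,-23.509) [heading=279, draw]
  -- iteration 3/5 --
  LT 72: heading 279 -> 351
  RT 15: heading 351 -> 336
  FD 8: (-13.387,-23.509) -> (-6.079,-26.763) [heading=336, draw]
  FD 8: (-6.079,-26.763) -> (1.229,-30.017) [heading=336, draw]
  -- iteration 4/5 --
  LT 72: heading 336 -> 48
  RT 15: heading 48 -> 33
  FD 8: (1.229,-30.017) -> (7.939,-25.66) [heading=33, draw]
  FD 8: (7.939,-25.66) -> (14.648,-21.303) [heading=33, draw]
  -- iteration 5/5 --
  LT 72: heading 33 -> 105
  RT 15: heading 105 -> 90
  FD 8: (14.648,-21.303) -> (14.648,-13.303) [heading=90, draw]
  FD 8: (14.648,-13.303) -> (14.648,-5.303) [heading=90, draw]
]
RT 72: heading 90 -> 18
FD 10: (14.648,-5.303) -> (24.159,-2.212) [heading=18, draw]
BK 8: (24.159,-2.212) -> (16.55,-4.685) [heading=18, draw]
Final: pos=(16.55,-4.685), heading=18, 12 segment(s) drawn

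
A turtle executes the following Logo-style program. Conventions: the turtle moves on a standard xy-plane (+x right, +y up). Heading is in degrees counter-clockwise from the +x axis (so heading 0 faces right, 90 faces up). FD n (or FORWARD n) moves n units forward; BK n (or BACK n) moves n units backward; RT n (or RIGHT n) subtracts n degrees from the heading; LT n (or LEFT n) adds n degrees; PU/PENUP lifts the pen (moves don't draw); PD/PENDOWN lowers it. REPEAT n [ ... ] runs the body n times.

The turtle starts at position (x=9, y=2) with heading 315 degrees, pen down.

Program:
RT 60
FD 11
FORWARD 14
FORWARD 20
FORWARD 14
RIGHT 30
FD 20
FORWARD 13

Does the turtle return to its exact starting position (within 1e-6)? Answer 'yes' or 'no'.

Executing turtle program step by step:
Start: pos=(9,2), heading=315, pen down
RT 60: heading 315 -> 255
FD 11: (9,2) -> (6.153,-8.625) [heading=255, draw]
FD 14: (6.153,-8.625) -> (2.53,-22.148) [heading=255, draw]
FD 20: (2.53,-22.148) -> (-2.647,-41.467) [heading=255, draw]
FD 14: (-2.647,-41.467) -> (-6.27,-54.99) [heading=255, draw]
RT 30: heading 255 -> 225
FD 20: (-6.27,-54.99) -> (-20.412,-69.132) [heading=225, draw]
FD 13: (-20.412,-69.132) -> (-29.605,-78.324) [heading=225, draw]
Final: pos=(-29.605,-78.324), heading=225, 6 segment(s) drawn

Start position: (9, 2)
Final position: (-29.605, -78.324)
Distance = 89.12; >= 1e-6 -> NOT closed

Answer: no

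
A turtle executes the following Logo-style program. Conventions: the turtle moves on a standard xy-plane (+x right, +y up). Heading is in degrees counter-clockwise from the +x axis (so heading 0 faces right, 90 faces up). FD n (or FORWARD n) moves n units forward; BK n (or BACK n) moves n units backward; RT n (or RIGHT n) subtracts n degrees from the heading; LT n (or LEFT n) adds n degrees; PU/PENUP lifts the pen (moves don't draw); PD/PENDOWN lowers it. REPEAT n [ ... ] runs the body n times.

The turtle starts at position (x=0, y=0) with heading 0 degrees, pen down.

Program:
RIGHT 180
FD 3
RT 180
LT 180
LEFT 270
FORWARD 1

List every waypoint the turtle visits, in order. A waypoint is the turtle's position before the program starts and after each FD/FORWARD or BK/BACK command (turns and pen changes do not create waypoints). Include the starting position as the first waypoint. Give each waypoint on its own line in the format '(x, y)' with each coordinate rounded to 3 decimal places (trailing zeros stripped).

Answer: (0, 0)
(-3, 0)
(-3, 1)

Derivation:
Executing turtle program step by step:
Start: pos=(0,0), heading=0, pen down
RT 180: heading 0 -> 180
FD 3: (0,0) -> (-3,0) [heading=180, draw]
RT 180: heading 180 -> 0
LT 180: heading 0 -> 180
LT 270: heading 180 -> 90
FD 1: (-3,0) -> (-3,1) [heading=90, draw]
Final: pos=(-3,1), heading=90, 2 segment(s) drawn
Waypoints (3 total):
(0, 0)
(-3, 0)
(-3, 1)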